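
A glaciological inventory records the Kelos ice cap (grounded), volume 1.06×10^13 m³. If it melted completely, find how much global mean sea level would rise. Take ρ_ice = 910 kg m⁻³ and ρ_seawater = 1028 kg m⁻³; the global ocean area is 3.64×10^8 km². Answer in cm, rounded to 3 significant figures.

≈ 2.58 cm

Kelos: 1.06×10^13 m³ × (910/1028) = 9.383×10^12 m³ of water.
Spread over 3.64×10^14 m² of ocean, Δh = 9.383×10^12 / 3.64×10^14 = 0.0258 m = 2.58 cm.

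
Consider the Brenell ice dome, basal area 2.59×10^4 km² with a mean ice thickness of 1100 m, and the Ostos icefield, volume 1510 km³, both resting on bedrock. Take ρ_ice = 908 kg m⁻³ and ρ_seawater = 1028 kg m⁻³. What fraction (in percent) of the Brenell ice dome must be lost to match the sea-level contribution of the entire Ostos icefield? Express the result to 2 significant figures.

Equal sea-level rise means equal mass of meltwater, i.e. equal mass of ice lost.
Ice mass of Ostos: 1.371×10^15 kg; ice mass of Brenell: 2.587×10^16 kg.
Fraction required = 1.371×10^15 / 2.587×10^16 = 0.0530 → 5.3 %.

≈ 5.3 %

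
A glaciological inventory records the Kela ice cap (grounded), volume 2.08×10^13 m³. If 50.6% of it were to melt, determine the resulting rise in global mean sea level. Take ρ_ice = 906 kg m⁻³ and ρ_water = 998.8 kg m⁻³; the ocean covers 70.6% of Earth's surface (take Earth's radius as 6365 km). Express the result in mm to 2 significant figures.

Kela: 0.506 × 2.08×10^13 m³ × (906/998.8) = 9.547×10^12 m³ of water.
Spread over 3.59×10^14 m² of ocean, Δh = 9.547×10^12 / 3.59×10^14 = 0.0266 m = 27 mm.

≈ 27 mm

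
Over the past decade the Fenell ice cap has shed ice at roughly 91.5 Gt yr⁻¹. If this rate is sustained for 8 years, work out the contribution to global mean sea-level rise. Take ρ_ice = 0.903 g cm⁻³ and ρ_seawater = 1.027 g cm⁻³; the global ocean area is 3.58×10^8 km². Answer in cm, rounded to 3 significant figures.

Total mass lost = 91.5 Gt/yr × 8 yr = 732.0 Gt = 7.320×10^14 kg.
ρ_w = 1.027 g cm⁻³ = 1027 kg m⁻³, so water volume = 7.320×10^14 / 1027 = 7.128×10^11 m³.
Δh = 7.128×10^11 / 3.58×10^14 = 1.99×10^-3 m = 0.199 cm.

≈ 0.199 cm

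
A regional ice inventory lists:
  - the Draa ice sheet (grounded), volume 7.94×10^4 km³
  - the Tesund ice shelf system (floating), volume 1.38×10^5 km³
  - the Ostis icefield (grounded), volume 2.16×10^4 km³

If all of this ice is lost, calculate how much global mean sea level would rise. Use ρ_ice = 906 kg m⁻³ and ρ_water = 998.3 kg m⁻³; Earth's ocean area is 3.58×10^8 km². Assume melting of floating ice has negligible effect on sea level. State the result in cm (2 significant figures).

≈ 26 cm

Draa: 7.94×10^4 km³ × (906/998.3) = 7.206×10^4 km³ of water.
The Tesund ice shelf system is floating and already displaces its own weight of water, so its melt adds essentially nothing to sea level.
Ostis: 2.16×10^4 km³ × (906/998.3) = 1.960×10^4 km³ of water.
Total added water ≈ 9.166×10^13 m³ over 3.58×10^14 m² → Δh = 0.256 m = 26 cm.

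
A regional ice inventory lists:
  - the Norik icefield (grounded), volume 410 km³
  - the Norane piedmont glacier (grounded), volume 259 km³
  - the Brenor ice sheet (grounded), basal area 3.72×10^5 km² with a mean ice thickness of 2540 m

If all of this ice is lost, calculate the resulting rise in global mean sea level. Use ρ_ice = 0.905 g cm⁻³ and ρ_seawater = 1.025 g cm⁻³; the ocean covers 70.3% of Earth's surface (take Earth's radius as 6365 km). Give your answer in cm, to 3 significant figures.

≈ 233 cm

Norik: 410 km³ × (905/1025) = 362.0 km³ of water.
Norane: 259 km³ × (905/1025) = 228.7 km³ of water.
Brenor: ice volume = 3.72×10^5 km² × 2540 m = 9.449×10^5 km³; 9.449×10^5 × (905/1025) = 8.343×10^5 km³ of water.
Total added water ≈ 8.349×10^14 m³ over 3.58×10^14 m² → Δh = 2.33 m = 233 cm.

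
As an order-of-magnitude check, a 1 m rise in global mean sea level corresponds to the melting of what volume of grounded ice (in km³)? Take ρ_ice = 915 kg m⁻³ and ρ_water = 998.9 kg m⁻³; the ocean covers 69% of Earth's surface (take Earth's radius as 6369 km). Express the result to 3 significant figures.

Required water volume = Δh × A = 1 m × 3.52×10^14 m² = 3.517×10^14 m³ = 3.517×10^5 km³.
Ice volume = water volume × ρ_w/ρ_ice = 3.517×10^5 × 998.9/915 = 3.84×10^5 km³.

≈ 3.84×10^5 km³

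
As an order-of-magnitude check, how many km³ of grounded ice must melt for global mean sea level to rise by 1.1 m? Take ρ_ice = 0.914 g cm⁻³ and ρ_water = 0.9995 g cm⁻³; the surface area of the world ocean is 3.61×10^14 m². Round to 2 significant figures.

Required water volume = Δh × A = 1.1 m × 3.61×10^14 m² = 3.971×10^14 m³ = 3.971×10^5 km³.
Ice volume = water volume × ρ_w/ρ_ice = 3.971×10^5 × 999.5/914 = 4.3×10^5 km³.

≈ 4.3×10^5 km³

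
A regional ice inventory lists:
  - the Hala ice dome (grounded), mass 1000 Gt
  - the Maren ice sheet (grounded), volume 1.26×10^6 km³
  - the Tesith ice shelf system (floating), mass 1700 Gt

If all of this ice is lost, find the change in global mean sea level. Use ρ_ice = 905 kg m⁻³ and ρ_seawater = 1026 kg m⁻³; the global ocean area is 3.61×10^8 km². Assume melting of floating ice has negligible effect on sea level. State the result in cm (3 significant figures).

≈ 308 cm

Hala: 1000 Gt = 1.000×10^15 kg; dividing by ρ_w = 1026 kg m⁻³ gives 9.747×10^11 m³ of water.
Maren: 1.26×10^6 km³ × (905/1026) = 1.111×10^6 km³ of water.
The Tesith ice shelf system is floating and already displaces its own weight of water, so its melt adds essentially nothing to sea level.
Total added water ≈ 1.112×10^15 m³ over 3.61×10^14 m² → Δh = 3.08 m = 308 cm.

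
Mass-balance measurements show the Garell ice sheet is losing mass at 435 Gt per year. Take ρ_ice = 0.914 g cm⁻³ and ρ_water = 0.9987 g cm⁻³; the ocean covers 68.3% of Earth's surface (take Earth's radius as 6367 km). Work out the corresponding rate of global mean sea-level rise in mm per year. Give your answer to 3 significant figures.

ρ_w = 0.9987 g cm⁻³ = 998.7 kg m⁻³. Annual water volume added = 435 Gt / ρ_w = 4.350×10^14 kg / 998.7 kg m⁻³ = 4.356×10^11 m³.
Δh per year = 4.356×10^11 / 3.48×10^14 = 1.25×10^-3 m = 1.25 mm.

≈ 1.25 mm/yr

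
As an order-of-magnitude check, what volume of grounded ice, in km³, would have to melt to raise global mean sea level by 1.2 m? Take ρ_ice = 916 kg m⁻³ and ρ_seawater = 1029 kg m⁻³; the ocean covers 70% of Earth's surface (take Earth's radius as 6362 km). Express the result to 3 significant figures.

≈ 4.80×10^5 km³

Required water volume = Δh × A = 1.2 m × 3.56×10^14 m² = 4.272×10^14 m³ = 4.272×10^5 km³.
Ice volume = water volume × ρ_w/ρ_ice = 4.272×10^5 × 1029/916 = 4.80×10^5 km³.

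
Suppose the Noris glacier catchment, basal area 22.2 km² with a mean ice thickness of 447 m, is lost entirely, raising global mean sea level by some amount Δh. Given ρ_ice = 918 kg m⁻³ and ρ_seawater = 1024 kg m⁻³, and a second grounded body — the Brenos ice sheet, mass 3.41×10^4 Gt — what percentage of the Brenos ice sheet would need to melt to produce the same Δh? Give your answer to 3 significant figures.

Equal sea-level rise means equal mass of meltwater, i.e. equal mass of ice lost.
Ice mass of Noris: 9.110×10^12 kg; ice mass of Brenos: 3.410×10^16 kg.
Fraction required = 9.110×10^12 / 3.410×10^16 = 2.67×10^-4 → 0.0267 %.

≈ 0.0267 %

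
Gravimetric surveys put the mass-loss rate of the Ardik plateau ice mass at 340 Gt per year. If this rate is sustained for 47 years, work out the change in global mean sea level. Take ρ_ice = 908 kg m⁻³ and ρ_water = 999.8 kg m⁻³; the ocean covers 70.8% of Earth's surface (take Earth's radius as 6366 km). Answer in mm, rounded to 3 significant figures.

Total mass lost = 340 Gt/yr × 47 yr = 1.598×10^4 Gt = 1.598×10^16 kg.
ρ_w = 999.8 kg m⁻³, so water volume = 1.598×10^16 / 999.8 = 1.598×10^13 m³.
Δh = 1.598×10^13 / 3.61×10^14 = 0.0443 m = 44.3 mm.

≈ 44.3 mm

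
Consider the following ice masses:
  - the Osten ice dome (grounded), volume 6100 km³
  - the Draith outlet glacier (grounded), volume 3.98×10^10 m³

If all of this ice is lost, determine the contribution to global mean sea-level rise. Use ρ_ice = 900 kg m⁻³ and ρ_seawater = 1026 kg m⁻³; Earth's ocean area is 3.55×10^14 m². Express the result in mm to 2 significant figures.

Osten: 6100 km³ × (900/1026) = 5351 km³ of water.
Draith: 3.98×10^10 m³ × (900/1026) = 3.491×10^10 m³ of water.
Total added water ≈ 5.386×10^12 m³ over 3.55×10^14 m² → Δh = 0.0152 m = 15 mm.

≈ 15 mm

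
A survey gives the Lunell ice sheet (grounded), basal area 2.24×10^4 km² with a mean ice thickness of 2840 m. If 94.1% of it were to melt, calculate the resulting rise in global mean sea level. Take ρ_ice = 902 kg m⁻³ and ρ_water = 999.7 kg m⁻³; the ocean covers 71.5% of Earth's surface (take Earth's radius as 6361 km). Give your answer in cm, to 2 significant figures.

Lunell: ice volume = 2.24×10^4 km² × 2840 m = 6.362×10^4 km³; 0.941 × 6.362×10^4 × (902/999.7) = 5.401×10^4 km³ of water.
Spread over 3.64×10^14 m² of ocean, Δh = 5.401×10^13 / 3.64×10^14 = 0.149 m = 15 cm.

≈ 15 cm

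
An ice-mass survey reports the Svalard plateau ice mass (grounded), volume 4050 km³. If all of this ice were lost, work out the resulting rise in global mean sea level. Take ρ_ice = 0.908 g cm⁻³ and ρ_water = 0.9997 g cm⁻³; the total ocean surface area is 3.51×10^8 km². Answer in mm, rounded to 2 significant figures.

Svalard: 4050 km³ × (908/999.7) = 3679 km³ of water.
Spread over 3.51×10^14 m² of ocean, Δh = 3.679×10^12 / 3.51×10^14 = 0.0105 m = 10 mm.

≈ 10 mm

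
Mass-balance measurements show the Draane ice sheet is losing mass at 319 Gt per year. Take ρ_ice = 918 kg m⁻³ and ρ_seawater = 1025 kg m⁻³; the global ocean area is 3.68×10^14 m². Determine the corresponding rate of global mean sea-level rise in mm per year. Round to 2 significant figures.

≈ 0.85 mm/yr

ρ_w = 1025 kg m⁻³. Annual water volume added = 319 Gt / ρ_w = 3.190×10^14 kg / 1025 kg m⁻³ = 3.112×10^11 m³.
Δh per year = 3.112×10^11 / 3.68×10^14 = 8.46×10^-4 m = 0.85 mm.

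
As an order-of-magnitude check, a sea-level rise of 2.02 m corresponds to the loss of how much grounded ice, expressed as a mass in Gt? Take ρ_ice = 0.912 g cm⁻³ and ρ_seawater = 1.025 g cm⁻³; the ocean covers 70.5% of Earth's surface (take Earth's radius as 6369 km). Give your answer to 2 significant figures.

Required water volume = Δh × A = 2.02 m × 3.59×10^14 m² = 7.259×10^14 m³.
ρ_w = 1.025 g cm⁻³ = 1025 kg m⁻³, so the mass of water = 7.259×10^14 m³ × 1025 kg m⁻³ = 7.441×10^17 kg = 7.4×10^5 Gt (and the same mass of ice, by conservation).

≈ 7.4×10^5 Gt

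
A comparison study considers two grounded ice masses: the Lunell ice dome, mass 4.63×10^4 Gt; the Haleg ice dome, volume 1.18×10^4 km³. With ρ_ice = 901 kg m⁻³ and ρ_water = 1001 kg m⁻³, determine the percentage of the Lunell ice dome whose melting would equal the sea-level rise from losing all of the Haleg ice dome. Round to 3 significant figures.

≈ 23.0 %

Equal sea-level rise means equal mass of meltwater, i.e. equal mass of ice lost.
Ice mass of Haleg: 1.063×10^16 kg; ice mass of Lunell: 4.630×10^16 kg.
Fraction required = 1.063×10^16 / 4.630×10^16 = 0.230 → 23.0 %.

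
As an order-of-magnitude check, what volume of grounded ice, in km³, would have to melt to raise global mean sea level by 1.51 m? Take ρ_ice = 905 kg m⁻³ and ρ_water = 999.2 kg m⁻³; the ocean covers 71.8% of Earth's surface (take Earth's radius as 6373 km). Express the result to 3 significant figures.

≈ 6.11×10^5 km³

Required water volume = Δh × A = 1.51 m × 3.66×10^14 m² = 5.533×10^14 m³ = 5.533×10^5 km³.
Ice volume = water volume × ρ_w/ρ_ice = 5.533×10^5 × 999.2/905 = 6.11×10^5 km³.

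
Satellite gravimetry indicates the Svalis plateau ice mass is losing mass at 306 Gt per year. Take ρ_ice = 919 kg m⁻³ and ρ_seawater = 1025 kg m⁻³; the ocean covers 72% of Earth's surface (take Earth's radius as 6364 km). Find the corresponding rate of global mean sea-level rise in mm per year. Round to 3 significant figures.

ρ_w = 1025 kg m⁻³. Annual water volume added = 306 Gt / ρ_w = 3.060×10^14 kg / 1025 kg m⁻³ = 2.985×10^11 m³.
Δh per year = 2.985×10^11 / 3.66×10^14 = 8.15×10^-4 m = 0.815 mm.

≈ 0.815 mm/yr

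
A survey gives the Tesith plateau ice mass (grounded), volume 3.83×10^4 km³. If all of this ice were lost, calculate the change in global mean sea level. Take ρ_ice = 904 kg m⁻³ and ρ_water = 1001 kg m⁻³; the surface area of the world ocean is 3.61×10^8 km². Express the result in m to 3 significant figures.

Tesith: 3.83×10^4 km³ × (904/1001) = 3.459×10^4 km³ of water.
Spread over 3.61×10^14 m² of ocean, Δh = 3.459×10^13 / 3.61×10^14 = 0.0958 m.

≈ 0.0958 m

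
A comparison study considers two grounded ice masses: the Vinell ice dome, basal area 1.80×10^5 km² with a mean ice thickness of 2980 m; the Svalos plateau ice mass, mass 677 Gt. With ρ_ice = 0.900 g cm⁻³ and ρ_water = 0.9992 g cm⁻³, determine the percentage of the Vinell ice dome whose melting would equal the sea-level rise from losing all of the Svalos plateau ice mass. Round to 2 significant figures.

Equal sea-level rise means equal mass of meltwater, i.e. equal mass of ice lost.
Ice mass of Svalos: 6.770×10^14 kg; ice mass of Vinell: 4.828×10^17 kg.
Fraction required = 6.770×10^14 / 4.828×10^17 = 1.40×10^-3 → 0.14 %.

≈ 0.14 %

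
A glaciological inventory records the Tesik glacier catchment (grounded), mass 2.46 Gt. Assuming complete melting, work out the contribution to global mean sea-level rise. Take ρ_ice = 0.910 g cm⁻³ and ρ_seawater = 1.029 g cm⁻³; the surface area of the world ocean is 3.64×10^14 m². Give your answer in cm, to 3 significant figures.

Tesik: 2.46 Gt = 2.460×10^12 kg; dividing by ρ_w = 1.029 g cm⁻³ = 1029 kg m⁻³ gives 2.391×10^9 m³ of water.
Spread over 3.64×10^14 m² of ocean, Δh = 2.391×10^9 / 3.64×10^14 = 6.57×10^-6 m = 6.57×10^-4 cm.

≈ 6.57×10^-4 cm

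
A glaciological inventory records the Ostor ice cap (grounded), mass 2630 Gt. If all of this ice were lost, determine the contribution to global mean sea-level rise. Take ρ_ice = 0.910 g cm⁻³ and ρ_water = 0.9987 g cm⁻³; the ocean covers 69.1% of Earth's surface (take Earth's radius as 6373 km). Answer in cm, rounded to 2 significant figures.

≈ 0.75 cm

Ostor: 2630 Gt = 2.630×10^15 kg; dividing by ρ_w = 0.9987 g cm⁻³ = 998.7 kg m⁻³ gives 2.633×10^12 m³ of water.
Spread over 3.53×10^14 m² of ocean, Δh = 2.633×10^12 / 3.53×10^14 = 7.47×10^-3 m = 0.75 cm.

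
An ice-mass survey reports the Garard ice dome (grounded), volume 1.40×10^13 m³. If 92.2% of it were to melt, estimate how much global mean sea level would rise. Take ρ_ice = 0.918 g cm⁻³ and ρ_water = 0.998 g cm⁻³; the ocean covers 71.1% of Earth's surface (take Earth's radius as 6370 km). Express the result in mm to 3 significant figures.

Garard: 0.922 × 1.40×10^13 m³ × (918/998) = 1.187×10^13 m³ of water.
Spread over 3.63×10^14 m² of ocean, Δh = 1.187×10^13 / 3.63×10^14 = 0.0328 m = 32.8 mm.

≈ 32.8 mm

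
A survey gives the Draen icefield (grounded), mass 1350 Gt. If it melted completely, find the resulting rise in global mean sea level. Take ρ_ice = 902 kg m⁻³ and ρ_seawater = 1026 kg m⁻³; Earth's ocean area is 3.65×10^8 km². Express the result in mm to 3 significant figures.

Draen: 1350 Gt = 1.350×10^15 kg; dividing by ρ_w = 1026 kg m⁻³ gives 1.316×10^12 m³ of water.
Spread over 3.65×10^14 m² of ocean, Δh = 1.316×10^12 / 3.65×10^14 = 3.60×10^-3 m = 3.60 mm.

≈ 3.60 mm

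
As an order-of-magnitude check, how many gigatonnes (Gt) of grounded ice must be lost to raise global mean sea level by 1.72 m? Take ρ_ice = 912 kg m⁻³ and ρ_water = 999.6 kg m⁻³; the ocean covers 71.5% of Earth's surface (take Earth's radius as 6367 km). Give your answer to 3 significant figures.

Required water volume = Δh × A = 1.72 m × 3.64×10^14 m² = 6.265×10^14 m³.
ρ_w = 999.6 kg m⁻³, so the mass of water = 6.265×10^14 m³ × 999.6 kg m⁻³ = 6.262×10^17 kg = 6.26×10^5 Gt (and the same mass of ice, by conservation).

≈ 6.26×10^5 Gt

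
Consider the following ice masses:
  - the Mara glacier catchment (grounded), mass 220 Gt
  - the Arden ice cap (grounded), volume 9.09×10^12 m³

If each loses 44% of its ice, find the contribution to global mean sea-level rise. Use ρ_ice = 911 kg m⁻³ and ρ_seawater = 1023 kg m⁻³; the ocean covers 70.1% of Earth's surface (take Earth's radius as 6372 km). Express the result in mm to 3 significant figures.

Mara: 0.44 × 220 Gt = 9.680×10^13 kg; dividing by ρ_w = 1023 kg m⁻³ gives 9.462×10^10 m³ of water.
Arden: 0.44 × 9.09×10^12 m³ × (911/1023) = 3.562×10^12 m³ of water.
Total added water ≈ 3.656×10^12 m³ over 3.58×10^14 m² → Δh = 0.0102 m = 10.2 mm.

≈ 10.2 mm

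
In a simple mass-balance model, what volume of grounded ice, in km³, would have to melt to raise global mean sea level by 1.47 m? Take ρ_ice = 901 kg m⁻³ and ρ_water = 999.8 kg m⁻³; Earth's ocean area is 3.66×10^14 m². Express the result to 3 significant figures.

Required water volume = Δh × A = 1.47 m × 3.66×10^14 m² = 5.380×10^14 m³ = 5.380×10^5 km³.
Ice volume = water volume × ρ_w/ρ_ice = 5.380×10^5 × 999.8/901 = 5.97×10^5 km³.

≈ 5.97×10^5 km³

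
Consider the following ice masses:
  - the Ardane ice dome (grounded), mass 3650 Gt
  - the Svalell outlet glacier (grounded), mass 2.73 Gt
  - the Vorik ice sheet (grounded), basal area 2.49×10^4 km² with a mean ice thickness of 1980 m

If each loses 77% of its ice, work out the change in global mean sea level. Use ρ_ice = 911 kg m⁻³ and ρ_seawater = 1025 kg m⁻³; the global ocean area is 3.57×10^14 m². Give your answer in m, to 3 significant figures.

Ardane: 0.77 × 3650 Gt = 2.810×10^15 kg; dividing by ρ_w = 1025 kg m⁻³ gives 2.742×10^12 m³ of water.
Svalell: 0.77 × 2.73 Gt = 2.102×10^12 kg; dividing by ρ_w = 1025 kg m⁻³ gives 2.051×10^9 m³ of water.
Vorik: ice volume = 2.49×10^4 km² × 1980 m = 4.930×10^4 km³; 0.77 × 4.930×10^4 × (911/1025) = 3.374×10^4 km³ of water.
Total added water ≈ 3.648×10^13 m³ over 3.57×10^14 m² → Δh = 0.102 m.

≈ 0.102 m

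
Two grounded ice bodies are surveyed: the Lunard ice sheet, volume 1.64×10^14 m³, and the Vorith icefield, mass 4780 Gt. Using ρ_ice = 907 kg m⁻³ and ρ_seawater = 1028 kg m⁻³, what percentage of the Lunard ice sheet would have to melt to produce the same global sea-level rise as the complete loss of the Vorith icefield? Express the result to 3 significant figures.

≈ 3.21 %

Equal sea-level rise means equal mass of meltwater, i.e. equal mass of ice lost.
Ice mass of Vorith: 4.780×10^15 kg; ice mass of Lunard: 1.487×10^17 kg.
Fraction required = 4.780×10^15 / 1.487×10^17 = 0.0321 → 3.21 %.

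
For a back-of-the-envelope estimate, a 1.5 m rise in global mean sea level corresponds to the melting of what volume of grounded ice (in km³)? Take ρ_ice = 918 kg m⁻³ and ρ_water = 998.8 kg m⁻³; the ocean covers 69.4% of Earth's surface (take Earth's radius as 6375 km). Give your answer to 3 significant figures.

Required water volume = Δh × A = 1.5 m × 3.54×10^14 m² = 5.316×10^14 m³ = 5.316×10^5 km³.
Ice volume = water volume × ρ_w/ρ_ice = 5.316×10^5 × 998.8/918 = 5.78×10^5 km³.

≈ 5.78×10^5 km³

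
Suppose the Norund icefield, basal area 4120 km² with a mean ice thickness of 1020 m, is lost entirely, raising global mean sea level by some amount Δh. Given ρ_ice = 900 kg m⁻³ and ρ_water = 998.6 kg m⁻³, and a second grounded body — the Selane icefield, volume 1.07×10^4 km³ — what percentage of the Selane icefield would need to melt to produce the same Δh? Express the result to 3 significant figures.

Equal sea-level rise means equal mass of meltwater, i.e. equal mass of ice lost.
Ice mass of Norund: 3.782×10^15 kg; ice mass of Selane: 9.630×10^15 kg.
Fraction required = 3.782×10^15 / 9.630×10^15 = 0.393 → 39.3 %.

≈ 39.3 %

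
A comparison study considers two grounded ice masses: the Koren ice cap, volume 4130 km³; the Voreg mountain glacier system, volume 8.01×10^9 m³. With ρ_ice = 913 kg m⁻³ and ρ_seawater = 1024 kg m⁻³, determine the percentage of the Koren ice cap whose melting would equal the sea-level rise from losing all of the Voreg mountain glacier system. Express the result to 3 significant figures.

Equal sea-level rise means equal mass of meltwater, i.e. equal mass of ice lost.
Ice mass of Voreg: 7.313×10^12 kg; ice mass of Koren: 3.771×10^15 kg.
Fraction required = 7.313×10^12 / 3.771×10^15 = 1.94×10^-3 → 0.194 %.

≈ 0.194 %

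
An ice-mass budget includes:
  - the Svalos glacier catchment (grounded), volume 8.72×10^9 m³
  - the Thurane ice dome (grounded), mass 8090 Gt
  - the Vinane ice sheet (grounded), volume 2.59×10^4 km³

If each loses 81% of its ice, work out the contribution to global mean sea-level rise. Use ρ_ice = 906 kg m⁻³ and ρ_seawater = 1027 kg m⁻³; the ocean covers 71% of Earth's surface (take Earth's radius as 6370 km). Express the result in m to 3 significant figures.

Svalos: 0.81 × 8.72×10^9 m³ × (906/1027) = 6.231×10^9 m³ of water.
Thurane: 0.81 × 8090 Gt = 6.553×10^15 kg; dividing by ρ_w = 1027 kg m⁻³ gives 6.381×10^12 m³ of water.
Vinane: 0.81 × 2.59×10^4 km³ × (906/1027) = 1.851×10^4 km³ of water.
Total added water ≈ 2.489×10^13 m³ over 3.62×10^14 m² → Δh = 0.0688 m.

≈ 0.0688 m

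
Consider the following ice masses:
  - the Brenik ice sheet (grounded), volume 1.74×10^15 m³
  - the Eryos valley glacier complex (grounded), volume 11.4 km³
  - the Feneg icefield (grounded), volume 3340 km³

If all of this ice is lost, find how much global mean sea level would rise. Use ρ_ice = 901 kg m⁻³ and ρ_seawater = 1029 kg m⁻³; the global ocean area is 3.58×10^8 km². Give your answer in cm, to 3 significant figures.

Brenik: 1.74×10^15 m³ × (901/1029) = 1.524×10^15 m³ of water.
Eryos: 11.4 km³ × (901/1029) = 9.982 km³ of water.
Feneg: 3340 km³ × (901/1029) = 2925 km³ of water.
Total added water ≈ 1.526×10^15 m³ over 3.58×10^14 m² → Δh = 4.26 m = 426 cm.

≈ 426 cm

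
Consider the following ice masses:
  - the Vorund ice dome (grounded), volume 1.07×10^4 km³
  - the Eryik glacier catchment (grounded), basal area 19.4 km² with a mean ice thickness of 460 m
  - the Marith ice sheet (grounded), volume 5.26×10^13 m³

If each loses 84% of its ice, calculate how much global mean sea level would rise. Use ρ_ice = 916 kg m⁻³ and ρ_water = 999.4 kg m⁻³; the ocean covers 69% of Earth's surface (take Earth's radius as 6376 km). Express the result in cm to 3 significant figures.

≈ 13.8 cm

Vorund: 0.84 × 1.07×10^4 km³ × (916/999.4) = 8238 km³ of water.
Eryik: ice volume = 19.4 km² × 460 m = 8.924 km³; 0.84 × 8.924 × (916/999.4) = 6.871 km³ of water.
Marith: 0.84 × 5.26×10^13 m³ × (916/999.4) = 4.050×10^13 m³ of water.
Total added water ≈ 4.874×10^13 m³ over 3.52×10^14 m² → Δh = 0.138 m = 13.8 cm.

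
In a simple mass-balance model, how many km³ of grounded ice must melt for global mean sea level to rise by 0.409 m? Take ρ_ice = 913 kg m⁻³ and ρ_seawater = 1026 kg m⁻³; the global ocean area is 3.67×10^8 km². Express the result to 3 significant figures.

≈ 1.69×10^5 km³

Required water volume = Δh × A = 0.409 m × 3.67×10^14 m² = 1.501×10^14 m³ = 1.501×10^5 km³.
Ice volume = water volume × ρ_w/ρ_ice = 1.501×10^5 × 1026/913 = 1.69×10^5 km³.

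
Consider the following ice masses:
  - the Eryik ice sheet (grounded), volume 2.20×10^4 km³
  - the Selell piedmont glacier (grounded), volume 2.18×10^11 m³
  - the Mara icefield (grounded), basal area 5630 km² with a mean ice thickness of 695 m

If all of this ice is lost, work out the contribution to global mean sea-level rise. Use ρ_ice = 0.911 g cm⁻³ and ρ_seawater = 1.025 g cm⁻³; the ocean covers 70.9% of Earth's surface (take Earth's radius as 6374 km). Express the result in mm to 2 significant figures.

Eryik: 2.20×10^4 km³ × (911/1025) = 1.955×10^4 km³ of water.
Selell: 2.18×10^11 m³ × (911/1025) = 1.938×10^11 m³ of water.
Mara: ice volume = 5630 km² × 695 m = 3913 km³; 3913 × (911/1025) = 3478 km³ of water.
Total added water ≈ 2.322×10^13 m³ over 3.62×10^14 m² → Δh = 0.0642 m = 64 mm.

≈ 64 mm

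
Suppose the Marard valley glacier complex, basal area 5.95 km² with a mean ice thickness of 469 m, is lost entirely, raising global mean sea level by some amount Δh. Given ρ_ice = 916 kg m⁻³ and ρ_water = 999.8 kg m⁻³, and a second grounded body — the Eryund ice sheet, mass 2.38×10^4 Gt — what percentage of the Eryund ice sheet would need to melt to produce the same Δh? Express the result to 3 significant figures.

Equal sea-level rise means equal mass of meltwater, i.e. equal mass of ice lost.
Ice mass of Marard: 2.556×10^12 kg; ice mass of Eryund: 2.380×10^16 kg.
Fraction required = 2.556×10^12 / 2.380×10^16 = 1.07×10^-4 → 0.0107 %.

≈ 0.0107 %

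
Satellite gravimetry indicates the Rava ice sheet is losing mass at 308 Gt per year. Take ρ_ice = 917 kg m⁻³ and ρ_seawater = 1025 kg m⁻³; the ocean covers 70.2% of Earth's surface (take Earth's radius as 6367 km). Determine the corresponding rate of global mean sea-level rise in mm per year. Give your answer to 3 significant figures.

≈ 0.840 mm/yr

ρ_w = 1025 kg m⁻³. Annual water volume added = 308 Gt / ρ_w = 3.080×10^14 kg / 1025 kg m⁻³ = 3.005×10^11 m³.
Δh per year = 3.005×10^11 / 3.58×10^14 = 8.40×10^-4 m = 0.840 mm.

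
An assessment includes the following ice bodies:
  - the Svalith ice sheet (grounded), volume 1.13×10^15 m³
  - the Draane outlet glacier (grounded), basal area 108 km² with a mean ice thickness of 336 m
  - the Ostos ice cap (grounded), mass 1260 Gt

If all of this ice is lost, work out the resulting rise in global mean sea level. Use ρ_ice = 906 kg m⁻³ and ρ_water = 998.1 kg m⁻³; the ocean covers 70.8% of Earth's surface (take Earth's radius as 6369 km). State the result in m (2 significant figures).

Svalith: 1.13×10^15 m³ × (906/998.1) = 1.026×10^15 m³ of water.
Draane: ice volume = 108 km² × 336 m = 36.29 km³; 36.29 × (906/998.1) = 32.94 km³ of water.
Ostos: 1260 Gt = 1.260×10^15 kg; dividing by ρ_w = 998.1 kg m⁻³ gives 1.262×10^12 m³ of water.
Total added water ≈ 1.027×10^15 m³ over 3.61×10^14 m² → Δh = 2.85 m.

≈ 2.8 m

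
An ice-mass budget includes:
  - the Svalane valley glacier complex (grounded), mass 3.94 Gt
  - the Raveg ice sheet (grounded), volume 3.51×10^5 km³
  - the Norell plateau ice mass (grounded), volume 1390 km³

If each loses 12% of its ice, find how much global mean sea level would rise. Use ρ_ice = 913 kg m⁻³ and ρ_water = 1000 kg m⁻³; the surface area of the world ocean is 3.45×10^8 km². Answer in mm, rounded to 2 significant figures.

Svalane: 0.12 × 3.94 Gt = 4.728×10^11 kg; dividing by ρ_w = 1000 kg m⁻³ gives 4.728×10^8 m³ of water.
Raveg: 0.12 × 3.51×10^5 km³ × (913/1000) = 3.846×10^4 km³ of water.
Norell: 0.12 × 1390 km³ × (913/1000) = 152.3 km³ of water.
Total added water ≈ 3.861×10^13 m³ over 3.45×10^14 m² → Δh = 0.112 m = 110 mm.

≈ 110 mm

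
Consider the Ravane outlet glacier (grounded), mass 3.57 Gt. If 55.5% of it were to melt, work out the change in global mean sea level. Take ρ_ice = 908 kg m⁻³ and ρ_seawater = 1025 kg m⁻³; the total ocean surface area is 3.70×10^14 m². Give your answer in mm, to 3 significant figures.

≈ 5.22×10^-3 mm

Ravane: 0.555 × 3.57 Gt = 1.981×10^12 kg; dividing by ρ_w = 1025 kg m⁻³ gives 1.933×10^9 m³ of water.
Spread over 3.70×10^14 m² of ocean, Δh = 1.933×10^9 / 3.70×10^14 = 5.22×10^-6 m = 5.22×10^-3 mm.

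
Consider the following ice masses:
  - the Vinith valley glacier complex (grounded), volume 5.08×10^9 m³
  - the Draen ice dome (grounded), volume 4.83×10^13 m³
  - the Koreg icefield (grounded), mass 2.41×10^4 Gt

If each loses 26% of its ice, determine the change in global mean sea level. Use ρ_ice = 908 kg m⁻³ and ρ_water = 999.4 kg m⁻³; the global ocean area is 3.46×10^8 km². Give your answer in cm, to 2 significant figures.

≈ 5.1 cm

Vinith: 0.26 × 5.08×10^9 m³ × (908/999.4) = 1.200×10^9 m³ of water.
Draen: 0.26 × 4.83×10^13 m³ × (908/999.4) = 1.141×10^13 m³ of water.
Koreg: 0.26 × 2.41×10^4 Gt = 6.266×10^15 kg; dividing by ρ_w = 999.4 kg m⁻³ gives 6.270×10^12 m³ of water.
Total added water ≈ 1.768×10^13 m³ over 3.46×10^14 m² → Δh = 0.0511 m = 5.1 cm.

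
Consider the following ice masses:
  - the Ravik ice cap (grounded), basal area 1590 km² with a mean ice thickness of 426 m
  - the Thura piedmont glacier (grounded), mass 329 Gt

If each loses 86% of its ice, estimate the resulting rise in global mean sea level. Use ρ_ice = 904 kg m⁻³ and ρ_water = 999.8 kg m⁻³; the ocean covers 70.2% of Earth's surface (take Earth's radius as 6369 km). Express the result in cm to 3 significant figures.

Ravik: ice volume = 1590 km² × 426 m = 677.3 km³; 0.86 × 677.3 × (904/999.8) = 526.7 km³ of water.
Thura: 0.86 × 329 Gt = 2.829×10^14 kg; dividing by ρ_w = 999.8 kg m⁻³ gives 2.830×10^11 m³ of water.
Total added water ≈ 8.097×10^11 m³ over 3.58×10^14 m² → Δh = 2.26×10^-3 m = 0.226 cm.

≈ 0.226 cm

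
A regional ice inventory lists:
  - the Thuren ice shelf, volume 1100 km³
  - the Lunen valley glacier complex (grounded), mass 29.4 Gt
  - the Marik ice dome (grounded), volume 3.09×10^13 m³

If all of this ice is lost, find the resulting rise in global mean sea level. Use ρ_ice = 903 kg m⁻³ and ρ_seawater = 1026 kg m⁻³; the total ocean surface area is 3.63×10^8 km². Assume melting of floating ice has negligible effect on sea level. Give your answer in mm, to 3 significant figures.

≈ 75.0 mm

The Thuren ice shelf is floating and already displaces its own weight of water, so its melt adds essentially nothing to sea level.
Lunen: 29.4 Gt = 2.940×10^13 kg; dividing by ρ_w = 1026 kg m⁻³ gives 2.865×10^10 m³ of water.
Marik: 3.09×10^13 m³ × (903/1026) = 2.720×10^13 m³ of water.
Total added water ≈ 2.722×10^13 m³ over 3.63×10^14 m² → Δh = 0.0750 m = 75.0 mm.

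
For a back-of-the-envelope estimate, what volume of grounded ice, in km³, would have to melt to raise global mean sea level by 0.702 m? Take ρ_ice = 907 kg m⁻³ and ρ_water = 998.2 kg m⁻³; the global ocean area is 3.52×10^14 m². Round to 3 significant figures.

≈ 2.72×10^5 km³

Required water volume = Δh × A = 0.702 m × 3.52×10^14 m² = 2.471×10^14 m³ = 2.471×10^5 km³.
Ice volume = water volume × ρ_w/ρ_ice = 2.471×10^5 × 998.2/907 = 2.72×10^5 km³.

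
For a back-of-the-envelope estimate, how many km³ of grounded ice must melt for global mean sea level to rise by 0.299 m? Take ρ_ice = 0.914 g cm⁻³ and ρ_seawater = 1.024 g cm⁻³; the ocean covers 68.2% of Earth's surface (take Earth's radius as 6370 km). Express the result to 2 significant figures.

≈ 1.2×10^5 km³

Required water volume = Δh × A = 0.299 m × 3.48×10^14 m² = 1.040×10^14 m³ = 1.040×10^5 km³.
Ice volume = water volume × ρ_w/ρ_ice = 1.040×10^5 × 1024/914 = 1.2×10^5 km³.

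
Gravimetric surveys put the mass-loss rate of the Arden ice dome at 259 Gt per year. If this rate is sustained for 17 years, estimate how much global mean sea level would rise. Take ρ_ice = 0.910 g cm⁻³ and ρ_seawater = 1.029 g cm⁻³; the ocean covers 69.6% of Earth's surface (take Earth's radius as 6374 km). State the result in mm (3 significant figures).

≈ 12.0 mm

Total mass lost = 259 Gt/yr × 17 yr = 4403 Gt = 4.403×10^15 kg.
ρ_w = 1.029 g cm⁻³ = 1029 kg m⁻³, so water volume = 4.403×10^15 / 1029 = 4.279×10^12 m³.
Δh = 4.279×10^12 / 3.55×10^14 = 0.0120 m = 12.0 mm.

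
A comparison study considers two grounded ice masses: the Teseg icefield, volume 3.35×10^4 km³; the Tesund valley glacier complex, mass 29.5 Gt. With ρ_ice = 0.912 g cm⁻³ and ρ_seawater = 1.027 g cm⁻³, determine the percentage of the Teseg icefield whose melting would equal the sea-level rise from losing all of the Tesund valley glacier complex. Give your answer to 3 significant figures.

Equal sea-level rise means equal mass of meltwater, i.e. equal mass of ice lost.
Ice mass of Tesund: 2.950×10^13 kg; ice mass of Teseg: 3.055×10^16 kg.
Fraction required = 2.950×10^13 / 3.055×10^16 = 9.66×10^-4 → 0.0966 %.

≈ 0.0966 %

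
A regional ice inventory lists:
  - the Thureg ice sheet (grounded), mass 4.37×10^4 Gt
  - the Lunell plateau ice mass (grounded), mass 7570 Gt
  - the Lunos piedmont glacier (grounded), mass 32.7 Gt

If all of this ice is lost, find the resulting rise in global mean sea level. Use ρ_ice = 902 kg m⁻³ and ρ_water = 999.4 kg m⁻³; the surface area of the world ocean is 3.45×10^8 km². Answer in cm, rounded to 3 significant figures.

Thureg: 4.37×10^4 Gt = 4.370×10^16 kg; dividing by ρ_w = 999.4 kg m⁻³ gives 4.373×10^13 m³ of water.
Lunell: 7570 Gt = 7.570×10^15 kg; dividing by ρ_w = 999.4 kg m⁻³ gives 7.575×10^12 m³ of water.
Lunos: 32.7 Gt = 3.270×10^13 kg; dividing by ρ_w = 999.4 kg m⁻³ gives 3.272×10^10 m³ of water.
Total added water ≈ 5.133×10^13 m³ over 3.45×10^14 m² → Δh = 0.149 m = 14.9 cm.

≈ 14.9 cm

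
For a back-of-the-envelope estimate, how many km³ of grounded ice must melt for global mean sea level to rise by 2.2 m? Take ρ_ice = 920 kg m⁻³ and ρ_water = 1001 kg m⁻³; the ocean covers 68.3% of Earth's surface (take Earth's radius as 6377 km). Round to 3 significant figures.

Required water volume = Δh × A = 2.2 m × 3.49×10^14 m² = 7.679×10^14 m³ = 7.679×10^5 km³.
Ice volume = water volume × ρ_w/ρ_ice = 7.679×10^5 × 1001/920 = 8.35×10^5 km³.

≈ 8.35×10^5 km³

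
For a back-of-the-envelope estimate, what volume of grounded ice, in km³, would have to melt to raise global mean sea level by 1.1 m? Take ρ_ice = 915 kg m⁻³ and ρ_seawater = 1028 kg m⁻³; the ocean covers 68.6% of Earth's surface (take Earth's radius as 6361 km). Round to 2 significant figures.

≈ 4.3×10^5 km³

Required water volume = Δh × A = 1.1 m × 3.49×10^14 m² = 3.837×10^14 m³ = 3.837×10^5 km³.
Ice volume = water volume × ρ_w/ρ_ice = 3.837×10^5 × 1028/915 = 4.3×10^5 km³.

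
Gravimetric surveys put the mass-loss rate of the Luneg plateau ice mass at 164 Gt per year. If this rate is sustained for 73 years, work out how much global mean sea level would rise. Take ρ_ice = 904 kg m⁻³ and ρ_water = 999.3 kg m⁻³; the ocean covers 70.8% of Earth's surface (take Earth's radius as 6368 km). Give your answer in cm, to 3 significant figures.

≈ 3.32 cm

Total mass lost = 164 Gt/yr × 73 yr = 1.197×10^4 Gt = 1.197×10^16 kg.
ρ_w = 999.3 kg m⁻³, so water volume = 1.197×10^16 / 999.3 = 1.198×10^13 m³.
Δh = 1.198×10^13 / 3.61×10^14 = 0.0332 m = 3.32 cm.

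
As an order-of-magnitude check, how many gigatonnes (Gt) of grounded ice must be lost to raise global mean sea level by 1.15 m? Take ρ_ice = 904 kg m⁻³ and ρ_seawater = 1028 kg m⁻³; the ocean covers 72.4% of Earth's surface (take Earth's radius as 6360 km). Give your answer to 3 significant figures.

≈ 4.35×10^5 Gt

Required water volume = Δh × A = 1.15 m × 3.68×10^14 m² = 4.232×10^14 m³.
ρ_w = 1028 kg m⁻³, so the mass of water = 4.232×10^14 m³ × 1028 kg m⁻³ = 4.351×10^17 kg = 4.35×10^5 Gt (and the same mass of ice, by conservation).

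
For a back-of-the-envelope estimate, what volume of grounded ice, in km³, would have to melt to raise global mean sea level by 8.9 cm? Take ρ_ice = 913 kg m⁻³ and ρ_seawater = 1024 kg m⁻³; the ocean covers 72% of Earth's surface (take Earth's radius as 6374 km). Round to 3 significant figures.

≈ 3.67×10^4 km³

Required water volume = Δh × A = 0.089 m × 3.68×10^14 m² = 3.272×10^13 m³ = 3.272×10^4 km³.
Ice volume = water volume × ρ_w/ρ_ice = 3.272×10^4 × 1024/913 = 3.67×10^4 km³.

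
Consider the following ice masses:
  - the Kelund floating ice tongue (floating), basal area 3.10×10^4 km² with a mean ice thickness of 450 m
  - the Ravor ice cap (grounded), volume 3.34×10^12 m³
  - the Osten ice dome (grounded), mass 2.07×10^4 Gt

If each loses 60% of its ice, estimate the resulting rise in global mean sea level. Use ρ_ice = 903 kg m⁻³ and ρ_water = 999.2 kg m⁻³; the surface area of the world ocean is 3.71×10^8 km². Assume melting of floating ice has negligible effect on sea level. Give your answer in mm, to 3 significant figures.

≈ 38.4 mm

The Kelund floating ice tongue is floating and already displaces its own weight of water, so its melt adds essentially nothing to sea level.
Ravor: 0.6 × 3.34×10^12 m³ × (903/999.2) = 1.811×10^12 m³ of water.
Osten: 0.6 × 2.07×10^4 Gt = 1.242×10^16 kg; dividing by ρ_w = 999.2 kg m⁻³ gives 1.243×10^13 m³ of water.
Total added water ≈ 1.424×10^13 m³ over 3.71×10^14 m² → Δh = 0.0384 m = 38.4 mm.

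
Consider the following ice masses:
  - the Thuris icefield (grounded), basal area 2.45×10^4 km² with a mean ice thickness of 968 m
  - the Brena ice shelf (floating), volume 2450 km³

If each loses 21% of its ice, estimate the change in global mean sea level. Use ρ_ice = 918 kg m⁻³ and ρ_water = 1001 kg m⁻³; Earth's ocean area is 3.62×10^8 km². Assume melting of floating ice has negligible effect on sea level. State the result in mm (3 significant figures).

Thuris: ice volume = 2.45×10^4 km² × 968 m = 2.372×10^4 km³; 0.21 × 2.372×10^4 × (918/1001) = 4567 km³ of water.
The Brena ice shelf is floating and already displaces its own weight of water, so its melt adds essentially nothing to sea level.
Total added water ≈ 4.567×10^12 m³ over 3.62×10^14 m² → Δh = 0.0126 m = 12.6 mm.

≈ 12.6 mm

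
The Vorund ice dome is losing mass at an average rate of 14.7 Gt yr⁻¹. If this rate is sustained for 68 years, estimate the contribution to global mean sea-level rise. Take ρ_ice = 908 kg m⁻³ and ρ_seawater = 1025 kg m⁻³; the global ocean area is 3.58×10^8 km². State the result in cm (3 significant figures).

Total mass lost = 14.7 Gt/yr × 68 yr = 999.6 Gt = 9.996×10^14 kg.
ρ_w = 1025 kg m⁻³, so water volume = 9.996×10^14 / 1025 = 9.752×10^11 m³.
Δh = 9.752×10^11 / 3.58×10^14 = 2.72×10^-3 m = 0.272 cm.

≈ 0.272 cm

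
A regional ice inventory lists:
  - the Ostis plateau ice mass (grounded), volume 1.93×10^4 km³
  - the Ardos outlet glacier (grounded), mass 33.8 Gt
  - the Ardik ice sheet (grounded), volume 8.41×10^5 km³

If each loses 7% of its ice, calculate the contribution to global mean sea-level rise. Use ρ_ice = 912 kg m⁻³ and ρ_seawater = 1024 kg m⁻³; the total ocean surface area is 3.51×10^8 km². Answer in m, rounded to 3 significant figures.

Ostis: 0.07 × 1.93×10^4 km³ × (912/1024) = 1203 km³ of water.
Ardos: 0.07 × 33.8 Gt = 2.366×10^12 kg; dividing by ρ_w = 1024 kg m⁻³ gives 2.311×10^9 m³ of water.
Ardik: 0.07 × 8.41×10^5 km³ × (912/1024) = 5.243×10^4 km³ of water.
Total added water ≈ 5.364×10^13 m³ over 3.51×10^14 m² → Δh = 0.153 m.

≈ 0.153 m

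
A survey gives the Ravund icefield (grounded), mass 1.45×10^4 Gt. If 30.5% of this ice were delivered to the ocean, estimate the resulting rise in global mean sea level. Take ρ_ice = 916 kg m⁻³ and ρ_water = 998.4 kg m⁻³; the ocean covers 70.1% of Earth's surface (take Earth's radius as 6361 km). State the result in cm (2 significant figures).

≈ 1.2 cm

Ravund: 0.305 × 1.45×10^4 Gt = 4.422×10^15 kg; dividing by ρ_w = 998.4 kg m⁻³ gives 4.430×10^12 m³ of water.
Spread over 3.56×10^14 m² of ocean, Δh = 4.430×10^12 / 3.56×10^14 = 0.0124 m = 1.2 cm.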